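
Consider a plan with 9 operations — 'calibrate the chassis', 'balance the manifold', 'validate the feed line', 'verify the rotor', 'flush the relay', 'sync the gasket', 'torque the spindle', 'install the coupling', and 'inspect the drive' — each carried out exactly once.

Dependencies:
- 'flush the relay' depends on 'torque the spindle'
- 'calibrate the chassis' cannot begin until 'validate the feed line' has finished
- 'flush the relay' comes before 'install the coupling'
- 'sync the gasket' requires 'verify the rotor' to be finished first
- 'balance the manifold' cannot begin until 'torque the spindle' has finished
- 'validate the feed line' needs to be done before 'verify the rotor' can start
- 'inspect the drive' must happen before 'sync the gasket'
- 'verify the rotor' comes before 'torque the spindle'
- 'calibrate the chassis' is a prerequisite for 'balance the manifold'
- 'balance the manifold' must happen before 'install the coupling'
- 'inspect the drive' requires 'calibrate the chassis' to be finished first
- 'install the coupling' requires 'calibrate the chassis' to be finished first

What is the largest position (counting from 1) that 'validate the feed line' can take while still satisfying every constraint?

Following every chain forward from 'validate the feed line', the operations that must come later are 'calibrate the chassis', 'balance the manifold', 'verify the rotor', 'flush the relay', 'sync the gasket', 'torque the spindle', 'install the coupling', 'inspect the drive' — 8 of them.
So at least 8 operations follow 'validate the feed line', putting 'validate the feed line' no later than position 1. That position is achievable by scheduling everything else first.

1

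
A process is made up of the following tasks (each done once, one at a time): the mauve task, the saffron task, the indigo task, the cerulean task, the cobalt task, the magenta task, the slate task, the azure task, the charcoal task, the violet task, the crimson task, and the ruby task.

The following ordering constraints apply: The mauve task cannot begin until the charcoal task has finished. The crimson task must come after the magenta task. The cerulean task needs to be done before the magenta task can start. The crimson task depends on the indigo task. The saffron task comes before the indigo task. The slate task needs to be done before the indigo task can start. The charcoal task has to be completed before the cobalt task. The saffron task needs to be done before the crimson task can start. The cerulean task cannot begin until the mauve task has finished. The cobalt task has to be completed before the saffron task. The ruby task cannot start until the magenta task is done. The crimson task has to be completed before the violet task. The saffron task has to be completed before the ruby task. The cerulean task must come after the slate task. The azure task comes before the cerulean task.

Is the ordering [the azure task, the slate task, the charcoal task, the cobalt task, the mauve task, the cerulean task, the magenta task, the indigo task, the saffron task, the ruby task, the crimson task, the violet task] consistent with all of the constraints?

The sequence places the indigo task ahead of the saffron task.
But one of the constraints requires the saffron task before the indigo task, so this ordering violates it.

No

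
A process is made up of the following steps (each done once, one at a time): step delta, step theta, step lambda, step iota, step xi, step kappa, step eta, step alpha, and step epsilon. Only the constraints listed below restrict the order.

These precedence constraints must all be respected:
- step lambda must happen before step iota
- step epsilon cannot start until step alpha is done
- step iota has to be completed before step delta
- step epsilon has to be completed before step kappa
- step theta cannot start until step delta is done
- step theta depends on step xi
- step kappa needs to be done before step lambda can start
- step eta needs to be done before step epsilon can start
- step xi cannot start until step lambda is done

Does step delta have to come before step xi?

No

No chain of constraints connects step delta to step xi in either direction.
There exist valid orderings with step xi before step delta, so step delta is not required to come first.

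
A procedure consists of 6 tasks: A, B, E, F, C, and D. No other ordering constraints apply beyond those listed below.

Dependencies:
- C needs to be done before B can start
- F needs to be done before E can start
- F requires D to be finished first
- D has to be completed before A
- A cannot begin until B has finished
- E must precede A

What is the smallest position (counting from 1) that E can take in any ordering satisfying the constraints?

Every task that must precede E has to come before it. Tracing all chains that end at E, those tasks are: F, D — 2 in total.
With 2 mandatory predecessors, the earliest E can sit is position 2+1 = 3, and placing just those 2 first achieves it.

3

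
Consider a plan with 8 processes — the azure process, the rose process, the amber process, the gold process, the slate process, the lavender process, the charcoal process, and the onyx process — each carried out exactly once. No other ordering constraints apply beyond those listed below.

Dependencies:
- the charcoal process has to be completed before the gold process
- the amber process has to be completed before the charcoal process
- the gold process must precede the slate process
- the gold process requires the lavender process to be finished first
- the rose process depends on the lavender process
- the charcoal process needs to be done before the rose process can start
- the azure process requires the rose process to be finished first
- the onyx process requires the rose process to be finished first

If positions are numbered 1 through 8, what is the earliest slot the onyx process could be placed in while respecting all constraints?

Every process that must precede the onyx process has to come before it. Tracing all chains that end at the onyx process, those processes are: the rose process, the amber process, the lavender process, the charcoal process — 4 in total.
So at minimum 4 processes come before the onyx process, putting the onyx process no earlier than position 5. That position is achievable by scheduling exactly those predecessors first.

5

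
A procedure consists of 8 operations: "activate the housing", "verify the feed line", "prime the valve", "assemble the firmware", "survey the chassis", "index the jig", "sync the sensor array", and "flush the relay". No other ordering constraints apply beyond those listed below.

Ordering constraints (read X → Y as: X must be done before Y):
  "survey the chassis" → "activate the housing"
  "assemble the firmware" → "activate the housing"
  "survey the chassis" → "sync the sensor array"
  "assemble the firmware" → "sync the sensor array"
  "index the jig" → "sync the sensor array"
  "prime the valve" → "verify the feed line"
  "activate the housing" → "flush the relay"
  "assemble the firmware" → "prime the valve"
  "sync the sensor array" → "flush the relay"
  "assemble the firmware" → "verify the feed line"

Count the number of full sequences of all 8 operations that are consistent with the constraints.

3 operations have no prerequisites ("assemble the firmware", "survey the chassis", "index the jig"), so any of them could come first.
Enumerating by repeatedly choosing an available operation (one whose prerequisites are all placed) gives 220 distinct complete orderings.

220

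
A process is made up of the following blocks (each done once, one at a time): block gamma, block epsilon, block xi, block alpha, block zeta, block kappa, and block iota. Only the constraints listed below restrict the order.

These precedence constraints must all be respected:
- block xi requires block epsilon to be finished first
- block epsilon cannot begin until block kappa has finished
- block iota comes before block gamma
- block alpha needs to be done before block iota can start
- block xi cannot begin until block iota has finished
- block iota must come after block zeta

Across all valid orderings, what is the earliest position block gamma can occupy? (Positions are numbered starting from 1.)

Working backwards through the constraints from block gamma, its full set of required predecessors is block alpha, block zeta, block iota — 3 of them.
With 3 mandatory predecessors, the earliest block gamma can sit is position 3+1 = 4, and placing just those 3 first achieves it.

4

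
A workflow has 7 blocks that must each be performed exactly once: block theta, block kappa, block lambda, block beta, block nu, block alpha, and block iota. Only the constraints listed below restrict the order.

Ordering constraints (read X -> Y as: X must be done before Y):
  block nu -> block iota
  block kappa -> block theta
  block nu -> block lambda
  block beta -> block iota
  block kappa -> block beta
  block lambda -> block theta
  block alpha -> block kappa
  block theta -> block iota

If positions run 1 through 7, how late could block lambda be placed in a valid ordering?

5

Every block that must follow block lambda has to come after it. Tracing all chains starting from block lambda, those blocks are: block theta, block iota — 2 in total.
With 2 mandatory successors out of 7 blocks total, the latest slot for block lambda is 7−2 = 5, and it's reachable by doing all non-successors before block lambda.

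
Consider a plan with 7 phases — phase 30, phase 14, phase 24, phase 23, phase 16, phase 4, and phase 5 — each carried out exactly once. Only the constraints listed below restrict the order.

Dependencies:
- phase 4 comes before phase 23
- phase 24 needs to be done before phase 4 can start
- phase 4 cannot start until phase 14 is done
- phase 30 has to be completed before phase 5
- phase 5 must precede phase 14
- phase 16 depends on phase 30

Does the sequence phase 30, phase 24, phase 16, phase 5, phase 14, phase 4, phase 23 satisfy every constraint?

Yes

Every stated constraint is respected: phase 24 sits at position 2, ahead of phase 4 at position 6, and each of the other listed pairs likewise has the predecessor earlier in the sequence.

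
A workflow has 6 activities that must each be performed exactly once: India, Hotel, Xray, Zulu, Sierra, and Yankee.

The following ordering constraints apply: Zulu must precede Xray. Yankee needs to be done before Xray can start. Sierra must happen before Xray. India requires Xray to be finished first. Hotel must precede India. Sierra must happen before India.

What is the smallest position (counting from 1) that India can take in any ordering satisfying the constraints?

6

The activities that are forced before India, directly or transitively, are Hotel, Xray, Zulu, Sierra, Yankee. That's 5 activities.
So at minimum 5 activities come before India, putting India no earlier than position 6. That position is achievable by scheduling exactly those predecessors first.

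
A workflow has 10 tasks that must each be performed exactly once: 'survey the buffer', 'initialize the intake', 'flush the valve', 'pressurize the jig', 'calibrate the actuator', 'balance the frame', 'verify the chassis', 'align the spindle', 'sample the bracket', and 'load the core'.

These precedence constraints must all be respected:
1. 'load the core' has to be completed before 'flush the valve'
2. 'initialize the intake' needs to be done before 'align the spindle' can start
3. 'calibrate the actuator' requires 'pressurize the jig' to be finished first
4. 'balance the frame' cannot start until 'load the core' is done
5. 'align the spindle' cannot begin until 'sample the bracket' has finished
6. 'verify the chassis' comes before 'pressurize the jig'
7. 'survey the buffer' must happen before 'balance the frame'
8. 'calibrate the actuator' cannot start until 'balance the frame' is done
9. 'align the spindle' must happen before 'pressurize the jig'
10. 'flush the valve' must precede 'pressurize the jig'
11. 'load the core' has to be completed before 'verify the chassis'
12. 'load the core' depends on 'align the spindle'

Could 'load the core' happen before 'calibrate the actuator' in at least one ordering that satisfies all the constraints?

'load the core' is actually forced before 'calibrate the actuator' by the constraints, so certainly some valid ordering has 'load the core' first.

Yes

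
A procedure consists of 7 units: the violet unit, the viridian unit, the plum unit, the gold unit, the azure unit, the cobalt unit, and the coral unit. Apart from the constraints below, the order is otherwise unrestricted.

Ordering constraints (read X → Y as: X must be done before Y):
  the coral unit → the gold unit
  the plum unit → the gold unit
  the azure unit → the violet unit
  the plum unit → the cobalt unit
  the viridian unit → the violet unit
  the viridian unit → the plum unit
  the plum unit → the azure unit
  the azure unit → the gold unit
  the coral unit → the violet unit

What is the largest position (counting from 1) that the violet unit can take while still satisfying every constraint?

7

The violet unit has no required successors, so nothing stops it from going last (position 7).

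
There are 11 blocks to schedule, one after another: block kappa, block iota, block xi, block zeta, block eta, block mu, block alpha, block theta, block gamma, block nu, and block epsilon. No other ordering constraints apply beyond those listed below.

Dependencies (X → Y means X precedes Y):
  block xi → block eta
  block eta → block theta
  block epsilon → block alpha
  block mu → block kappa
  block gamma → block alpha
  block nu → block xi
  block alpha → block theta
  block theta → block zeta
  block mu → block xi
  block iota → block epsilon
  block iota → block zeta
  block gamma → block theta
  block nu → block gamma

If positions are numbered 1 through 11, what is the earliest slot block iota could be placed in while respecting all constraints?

1

Block iota has no prerequisites at all, so it can go in position 1.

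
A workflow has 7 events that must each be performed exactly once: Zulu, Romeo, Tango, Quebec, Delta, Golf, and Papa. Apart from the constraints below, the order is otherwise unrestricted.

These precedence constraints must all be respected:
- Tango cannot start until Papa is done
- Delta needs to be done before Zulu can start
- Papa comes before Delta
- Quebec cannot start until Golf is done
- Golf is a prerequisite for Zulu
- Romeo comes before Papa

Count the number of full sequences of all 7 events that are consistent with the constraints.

58

The events with no prerequisites are Romeo, Golf; any of them can be placed first.
Systematically extending each partial ordering one event at a time and counting, there are 58 complete orderings.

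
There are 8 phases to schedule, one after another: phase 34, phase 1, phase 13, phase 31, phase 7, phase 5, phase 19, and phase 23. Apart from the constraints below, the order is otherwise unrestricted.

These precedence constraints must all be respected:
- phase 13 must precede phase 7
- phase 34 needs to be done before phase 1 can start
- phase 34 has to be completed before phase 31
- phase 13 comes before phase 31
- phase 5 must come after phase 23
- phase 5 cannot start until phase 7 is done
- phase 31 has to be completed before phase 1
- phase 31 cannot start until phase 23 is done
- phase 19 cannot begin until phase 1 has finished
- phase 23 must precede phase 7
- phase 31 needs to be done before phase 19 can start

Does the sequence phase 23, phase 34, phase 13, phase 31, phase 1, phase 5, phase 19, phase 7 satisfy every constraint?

No

The sequence places phase 5 ahead of phase 7.
But one of the constraints requires phase 7 before phase 5, so this ordering violates it.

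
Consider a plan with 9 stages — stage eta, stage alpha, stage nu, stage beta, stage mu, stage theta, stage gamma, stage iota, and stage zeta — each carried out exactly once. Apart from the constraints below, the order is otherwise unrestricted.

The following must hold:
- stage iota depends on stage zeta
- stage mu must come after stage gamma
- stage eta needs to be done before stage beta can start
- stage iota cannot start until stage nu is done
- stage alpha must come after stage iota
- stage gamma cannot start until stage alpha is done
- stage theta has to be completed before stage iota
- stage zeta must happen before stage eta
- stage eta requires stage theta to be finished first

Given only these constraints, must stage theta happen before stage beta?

Tracing the constraints gives a chain: stage theta → stage eta → stage beta.
Hence stage theta necessarily comes before stage beta.

Yes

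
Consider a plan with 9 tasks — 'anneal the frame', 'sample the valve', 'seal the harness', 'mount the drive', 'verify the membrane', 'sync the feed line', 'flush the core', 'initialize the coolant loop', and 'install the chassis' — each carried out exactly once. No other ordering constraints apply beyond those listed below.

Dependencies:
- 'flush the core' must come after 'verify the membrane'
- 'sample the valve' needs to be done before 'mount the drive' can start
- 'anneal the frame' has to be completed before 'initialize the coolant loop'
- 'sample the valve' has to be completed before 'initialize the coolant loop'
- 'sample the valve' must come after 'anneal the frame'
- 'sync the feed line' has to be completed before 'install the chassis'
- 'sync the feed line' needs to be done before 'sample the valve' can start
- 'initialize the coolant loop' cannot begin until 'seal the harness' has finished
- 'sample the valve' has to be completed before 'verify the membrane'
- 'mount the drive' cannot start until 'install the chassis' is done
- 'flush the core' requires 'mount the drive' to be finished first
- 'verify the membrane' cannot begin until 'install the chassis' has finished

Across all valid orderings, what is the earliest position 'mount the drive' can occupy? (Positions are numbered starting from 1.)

5

Every task that must precede 'mount the drive' has to come before it. Tracing all chains that end at 'mount the drive', those tasks are: 'anneal the frame', 'sample the valve', 'sync the feed line', 'install the chassis' — 4 in total.
So at minimum 4 tasks come before 'mount the drive', putting 'mount the drive' no earlier than position 5. That position is achievable by scheduling exactly those predecessors first.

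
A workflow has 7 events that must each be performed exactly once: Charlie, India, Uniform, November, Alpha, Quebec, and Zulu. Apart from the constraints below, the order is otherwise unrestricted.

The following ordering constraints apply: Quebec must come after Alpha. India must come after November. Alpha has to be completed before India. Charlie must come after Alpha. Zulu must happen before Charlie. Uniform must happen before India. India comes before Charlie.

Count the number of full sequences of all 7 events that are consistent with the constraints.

138

The events with no prerequisites are Uniform, November, Alpha, Zulu; any of them can be placed first.
Enumerating by repeatedly choosing an available event (one whose prerequisites are all placed) gives 138 distinct complete orderings.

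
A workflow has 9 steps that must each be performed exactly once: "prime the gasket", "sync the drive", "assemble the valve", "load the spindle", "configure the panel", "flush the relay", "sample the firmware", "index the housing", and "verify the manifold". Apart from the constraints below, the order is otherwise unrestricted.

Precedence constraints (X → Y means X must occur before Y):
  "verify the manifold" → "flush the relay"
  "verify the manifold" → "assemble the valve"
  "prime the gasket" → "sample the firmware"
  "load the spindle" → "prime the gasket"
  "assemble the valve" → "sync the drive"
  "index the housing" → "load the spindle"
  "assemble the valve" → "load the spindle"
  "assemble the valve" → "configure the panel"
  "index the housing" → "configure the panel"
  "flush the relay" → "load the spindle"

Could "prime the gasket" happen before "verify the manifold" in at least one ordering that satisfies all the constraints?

No

Following "verify the manifold" → "assemble the valve" → "load the spindle" → "prime the gasket", "verify the manifold" must precede "prime the gasket" in every valid ordering.
So no valid ordering can have "prime the gasket" before "verify the manifold".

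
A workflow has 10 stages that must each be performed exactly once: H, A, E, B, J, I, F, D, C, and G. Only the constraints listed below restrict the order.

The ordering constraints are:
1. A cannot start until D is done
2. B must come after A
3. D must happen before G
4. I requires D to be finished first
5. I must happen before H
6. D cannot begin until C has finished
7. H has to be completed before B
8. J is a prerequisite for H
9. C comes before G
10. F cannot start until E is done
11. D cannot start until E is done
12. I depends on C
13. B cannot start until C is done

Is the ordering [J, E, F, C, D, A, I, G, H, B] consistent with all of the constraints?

Going through the constraints one by one, each required predecessor appears earlier in the sequence than its dependent — e.g. J (position 1) is before H (position 9), as required.

Yes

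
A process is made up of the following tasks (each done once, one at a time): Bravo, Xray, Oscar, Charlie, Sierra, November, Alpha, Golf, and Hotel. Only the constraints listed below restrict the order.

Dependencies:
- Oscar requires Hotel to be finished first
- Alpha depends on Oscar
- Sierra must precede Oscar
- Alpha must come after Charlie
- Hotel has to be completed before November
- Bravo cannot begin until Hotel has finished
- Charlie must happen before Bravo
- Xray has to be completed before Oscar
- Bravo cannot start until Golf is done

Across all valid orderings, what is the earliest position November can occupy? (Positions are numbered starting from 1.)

Working backwards through the constraints from November, its only required predecessor is Hotel.
With 1 mandatory predecessor, the earliest November can sit is position 1+1 = 2, and placing just that one first achieves it.

2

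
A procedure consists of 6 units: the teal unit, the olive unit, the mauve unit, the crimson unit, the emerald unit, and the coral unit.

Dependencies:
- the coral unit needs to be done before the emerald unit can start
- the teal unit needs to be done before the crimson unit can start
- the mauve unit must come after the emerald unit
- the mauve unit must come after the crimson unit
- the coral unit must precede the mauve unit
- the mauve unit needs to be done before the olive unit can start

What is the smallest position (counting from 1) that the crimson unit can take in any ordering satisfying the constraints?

Working backwards through the constraints from the crimson unit, its only required predecessor is the teal unit.
So at minimum 1 unit comes before the crimson unit, putting the crimson unit no earlier than position 2. That position is achievable by scheduling exactly that predecessor first.

2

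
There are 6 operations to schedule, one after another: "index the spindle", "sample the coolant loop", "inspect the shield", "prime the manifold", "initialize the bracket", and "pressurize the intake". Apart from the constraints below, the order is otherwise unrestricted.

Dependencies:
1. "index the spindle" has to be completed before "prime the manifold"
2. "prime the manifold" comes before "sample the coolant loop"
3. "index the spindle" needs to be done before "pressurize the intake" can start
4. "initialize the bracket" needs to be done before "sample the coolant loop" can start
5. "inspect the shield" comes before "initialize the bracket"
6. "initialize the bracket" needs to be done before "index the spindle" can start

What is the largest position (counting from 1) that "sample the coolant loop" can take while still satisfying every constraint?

6

"sample the coolant loop" has no required successors, so nothing stops it from going last (position 6).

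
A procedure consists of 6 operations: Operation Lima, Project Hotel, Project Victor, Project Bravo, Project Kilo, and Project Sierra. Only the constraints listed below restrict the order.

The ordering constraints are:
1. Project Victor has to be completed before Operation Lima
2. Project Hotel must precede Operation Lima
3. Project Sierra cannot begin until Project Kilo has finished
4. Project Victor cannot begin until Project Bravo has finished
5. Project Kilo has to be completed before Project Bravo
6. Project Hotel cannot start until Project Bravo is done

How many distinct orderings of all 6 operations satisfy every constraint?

10

Project Kilo is the only operation with nothing required before it, so every ordering starts there.
Counting all ways to extend the partial order to a total order gives 10.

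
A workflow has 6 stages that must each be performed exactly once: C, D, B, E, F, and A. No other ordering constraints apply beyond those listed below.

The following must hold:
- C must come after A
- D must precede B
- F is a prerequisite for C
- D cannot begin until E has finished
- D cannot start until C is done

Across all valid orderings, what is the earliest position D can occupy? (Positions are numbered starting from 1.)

Every stage that must precede D has to come before it. Tracing all chains that end at D, those stages are: C, E, F, A — 4 in total.
So at minimum 4 stages come before D, putting D no earlier than position 5. That position is achievable by scheduling exactly those predecessors first.

5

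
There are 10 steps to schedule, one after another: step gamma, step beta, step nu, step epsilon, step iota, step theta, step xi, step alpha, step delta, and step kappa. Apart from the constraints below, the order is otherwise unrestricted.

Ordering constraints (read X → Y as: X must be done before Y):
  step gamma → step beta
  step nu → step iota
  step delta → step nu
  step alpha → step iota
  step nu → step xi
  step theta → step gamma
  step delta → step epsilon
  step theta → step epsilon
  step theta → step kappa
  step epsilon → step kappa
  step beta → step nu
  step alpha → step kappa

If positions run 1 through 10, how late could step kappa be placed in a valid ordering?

10

No constraint forces any step after step kappa, so it can be placed last, in position 10.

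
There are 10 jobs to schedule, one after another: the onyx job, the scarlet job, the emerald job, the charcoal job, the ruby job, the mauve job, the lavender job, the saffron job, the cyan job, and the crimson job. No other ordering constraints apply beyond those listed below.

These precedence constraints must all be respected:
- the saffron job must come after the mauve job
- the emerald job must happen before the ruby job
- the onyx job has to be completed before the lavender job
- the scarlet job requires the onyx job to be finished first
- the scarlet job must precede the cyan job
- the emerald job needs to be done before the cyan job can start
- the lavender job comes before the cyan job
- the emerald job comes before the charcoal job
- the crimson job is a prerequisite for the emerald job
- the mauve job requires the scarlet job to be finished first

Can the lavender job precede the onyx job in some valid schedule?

No

Following the onyx job → the lavender job, the onyx job must precede the lavender job in every valid ordering.
Hence the lavender job can never be scheduled before the onyx job.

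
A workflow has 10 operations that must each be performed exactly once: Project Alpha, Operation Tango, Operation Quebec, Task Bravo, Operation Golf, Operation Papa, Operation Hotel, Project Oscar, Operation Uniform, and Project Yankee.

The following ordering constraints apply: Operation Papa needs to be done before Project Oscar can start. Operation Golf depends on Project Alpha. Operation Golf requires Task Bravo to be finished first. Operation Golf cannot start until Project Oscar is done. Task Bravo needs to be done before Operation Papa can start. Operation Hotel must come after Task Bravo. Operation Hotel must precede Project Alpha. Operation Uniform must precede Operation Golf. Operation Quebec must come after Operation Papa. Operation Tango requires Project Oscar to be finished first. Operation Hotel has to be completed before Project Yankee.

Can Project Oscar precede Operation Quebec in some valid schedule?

The constraints leave Project Oscar and Operation Quebec unordered relative to each other; nothing requires Operation Quebec earlier.
That means at least one valid schedule has Project Oscar before Operation Quebec.

Yes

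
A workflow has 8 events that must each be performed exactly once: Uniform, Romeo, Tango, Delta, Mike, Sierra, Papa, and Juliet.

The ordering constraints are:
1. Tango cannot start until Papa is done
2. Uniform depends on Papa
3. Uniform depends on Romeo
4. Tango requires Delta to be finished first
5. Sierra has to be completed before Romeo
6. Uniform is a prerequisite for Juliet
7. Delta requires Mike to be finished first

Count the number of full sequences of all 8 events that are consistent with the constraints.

153

3 events have no prerequisites (Mike, Sierra, Papa), so any of them could come first.
Systematically extending each partial ordering one event at a time and counting, there are 153 complete orderings.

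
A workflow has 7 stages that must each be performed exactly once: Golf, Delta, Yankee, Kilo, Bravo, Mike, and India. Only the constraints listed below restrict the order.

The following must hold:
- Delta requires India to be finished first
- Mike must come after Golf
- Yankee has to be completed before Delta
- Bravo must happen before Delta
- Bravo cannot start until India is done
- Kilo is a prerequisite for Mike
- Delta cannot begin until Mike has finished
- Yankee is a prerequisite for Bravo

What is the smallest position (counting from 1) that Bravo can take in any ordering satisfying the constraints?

3

The stages that are forced before Bravo, directly or transitively, are Yankee, India. That's 2 stages.
So at minimum 2 stages come before Bravo, putting Bravo no earlier than position 3. That position is achievable by scheduling exactly those predecessors first.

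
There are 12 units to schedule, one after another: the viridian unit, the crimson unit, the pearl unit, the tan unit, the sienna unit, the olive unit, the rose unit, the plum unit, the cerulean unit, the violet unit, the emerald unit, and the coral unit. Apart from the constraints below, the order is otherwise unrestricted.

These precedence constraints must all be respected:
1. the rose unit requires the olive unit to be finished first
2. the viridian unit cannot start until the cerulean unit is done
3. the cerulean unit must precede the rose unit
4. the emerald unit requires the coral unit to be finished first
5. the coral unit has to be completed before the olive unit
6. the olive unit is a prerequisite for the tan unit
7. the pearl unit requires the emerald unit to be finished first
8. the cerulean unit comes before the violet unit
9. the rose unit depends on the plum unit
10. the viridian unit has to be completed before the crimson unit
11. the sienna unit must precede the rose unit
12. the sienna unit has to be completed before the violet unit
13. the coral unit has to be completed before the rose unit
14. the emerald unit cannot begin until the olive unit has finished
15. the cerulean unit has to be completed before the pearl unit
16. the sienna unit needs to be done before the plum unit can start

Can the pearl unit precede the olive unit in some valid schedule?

No

Following the olive unit → the emerald unit → the pearl unit, the olive unit must precede the pearl unit in every valid ordering.
So no valid ordering can have the pearl unit before the olive unit.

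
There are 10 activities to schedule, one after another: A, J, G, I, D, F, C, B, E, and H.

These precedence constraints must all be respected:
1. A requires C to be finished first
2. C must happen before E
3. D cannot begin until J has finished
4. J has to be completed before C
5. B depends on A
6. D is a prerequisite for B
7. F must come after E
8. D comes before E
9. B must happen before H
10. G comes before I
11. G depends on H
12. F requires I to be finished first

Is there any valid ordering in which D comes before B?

Every valid ordering already has D before B (the constraints require it), so in particular at least one does.

Yes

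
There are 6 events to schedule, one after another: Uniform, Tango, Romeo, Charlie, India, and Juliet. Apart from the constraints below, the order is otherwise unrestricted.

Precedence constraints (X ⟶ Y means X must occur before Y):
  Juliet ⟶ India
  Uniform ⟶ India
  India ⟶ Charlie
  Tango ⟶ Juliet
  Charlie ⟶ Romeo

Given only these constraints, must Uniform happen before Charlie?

Chaining the stated constraints: Uniform → India → Charlie.
That forces Uniform before Charlie in every valid schedule.

Yes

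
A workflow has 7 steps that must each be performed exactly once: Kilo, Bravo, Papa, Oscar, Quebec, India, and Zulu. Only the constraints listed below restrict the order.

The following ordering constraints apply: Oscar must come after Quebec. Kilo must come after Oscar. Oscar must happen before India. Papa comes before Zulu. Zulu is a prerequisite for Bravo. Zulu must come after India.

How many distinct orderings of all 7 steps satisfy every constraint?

2 steps have no prerequisites (Papa, Quebec), so any of them could come first.
Systematically extending each partial ordering one step at a time and counting, there are 18 complete orderings.

18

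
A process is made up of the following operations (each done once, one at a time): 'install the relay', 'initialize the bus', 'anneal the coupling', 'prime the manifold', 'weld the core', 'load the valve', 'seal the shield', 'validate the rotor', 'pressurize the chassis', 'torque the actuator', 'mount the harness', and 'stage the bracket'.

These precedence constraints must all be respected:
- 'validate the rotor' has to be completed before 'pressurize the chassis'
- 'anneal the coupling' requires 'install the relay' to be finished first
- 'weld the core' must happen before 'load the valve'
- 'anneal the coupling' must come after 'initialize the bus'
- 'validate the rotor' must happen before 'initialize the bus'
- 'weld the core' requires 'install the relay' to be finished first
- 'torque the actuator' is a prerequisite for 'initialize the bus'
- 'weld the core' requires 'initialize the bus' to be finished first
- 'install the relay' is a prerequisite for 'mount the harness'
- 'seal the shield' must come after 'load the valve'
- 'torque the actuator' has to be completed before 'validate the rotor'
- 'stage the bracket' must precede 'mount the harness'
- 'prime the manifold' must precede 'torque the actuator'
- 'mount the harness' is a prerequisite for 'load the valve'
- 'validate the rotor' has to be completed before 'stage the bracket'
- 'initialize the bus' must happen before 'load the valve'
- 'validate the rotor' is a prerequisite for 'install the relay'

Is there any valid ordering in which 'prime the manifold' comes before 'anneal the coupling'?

'prime the manifold' is actually forced before 'anneal the coupling' by the constraints, so certainly some valid ordering has 'prime the manifold' first.

Yes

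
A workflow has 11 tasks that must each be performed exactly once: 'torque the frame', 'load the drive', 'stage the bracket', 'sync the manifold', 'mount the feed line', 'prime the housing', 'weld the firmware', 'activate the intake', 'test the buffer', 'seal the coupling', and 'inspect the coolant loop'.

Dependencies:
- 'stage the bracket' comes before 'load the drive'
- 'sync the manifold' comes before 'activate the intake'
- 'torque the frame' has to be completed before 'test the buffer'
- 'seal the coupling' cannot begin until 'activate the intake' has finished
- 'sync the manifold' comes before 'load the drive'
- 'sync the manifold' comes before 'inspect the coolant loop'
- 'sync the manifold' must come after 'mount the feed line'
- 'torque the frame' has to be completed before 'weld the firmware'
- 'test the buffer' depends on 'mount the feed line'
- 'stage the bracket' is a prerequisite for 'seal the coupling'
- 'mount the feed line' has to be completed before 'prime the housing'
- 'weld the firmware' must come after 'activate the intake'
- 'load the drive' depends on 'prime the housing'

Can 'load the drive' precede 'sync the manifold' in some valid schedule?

Following 'sync the manifold' → 'load the drive', 'sync the manifold' must precede 'load the drive' in every valid ordering.
Hence 'load the drive' can never be scheduled before 'sync the manifold'.

No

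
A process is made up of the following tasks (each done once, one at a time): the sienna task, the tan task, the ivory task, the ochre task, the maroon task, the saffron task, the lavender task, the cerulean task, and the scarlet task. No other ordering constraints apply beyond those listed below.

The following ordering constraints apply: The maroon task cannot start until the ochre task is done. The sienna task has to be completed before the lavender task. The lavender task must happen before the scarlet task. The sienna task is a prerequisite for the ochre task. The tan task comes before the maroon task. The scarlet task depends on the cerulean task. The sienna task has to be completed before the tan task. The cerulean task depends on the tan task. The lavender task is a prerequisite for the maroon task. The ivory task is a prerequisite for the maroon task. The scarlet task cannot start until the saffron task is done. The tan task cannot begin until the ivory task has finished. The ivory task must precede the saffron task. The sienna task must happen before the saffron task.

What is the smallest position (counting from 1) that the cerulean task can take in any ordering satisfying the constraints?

4

Working backwards through the constraints from the cerulean task, its full set of required predecessors is the sienna task, the tan task, the ivory task — 3 of them.
With 3 mandatory predecessors, the earliest the cerulean task can sit is position 3+1 = 4, and placing just those 3 first achieves it.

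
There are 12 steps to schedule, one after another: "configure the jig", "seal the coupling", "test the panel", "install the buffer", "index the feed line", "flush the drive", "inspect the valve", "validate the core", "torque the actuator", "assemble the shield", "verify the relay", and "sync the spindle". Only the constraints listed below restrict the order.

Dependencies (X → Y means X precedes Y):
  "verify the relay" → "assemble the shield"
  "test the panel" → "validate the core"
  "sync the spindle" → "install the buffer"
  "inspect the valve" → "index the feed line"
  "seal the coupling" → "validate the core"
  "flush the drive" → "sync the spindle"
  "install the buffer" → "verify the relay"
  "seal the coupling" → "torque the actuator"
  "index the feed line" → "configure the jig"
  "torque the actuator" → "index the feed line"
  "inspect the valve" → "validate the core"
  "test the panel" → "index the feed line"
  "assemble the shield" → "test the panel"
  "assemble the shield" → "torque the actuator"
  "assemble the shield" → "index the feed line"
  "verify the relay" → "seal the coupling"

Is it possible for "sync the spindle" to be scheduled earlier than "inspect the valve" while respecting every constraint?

Yes

No chain of constraints runs from "inspect the valve" to "sync the spindle", so "inspect the valve" is not required to come first.
So a valid ordering placing "sync the spindle" earlier than "inspect the valve" exists.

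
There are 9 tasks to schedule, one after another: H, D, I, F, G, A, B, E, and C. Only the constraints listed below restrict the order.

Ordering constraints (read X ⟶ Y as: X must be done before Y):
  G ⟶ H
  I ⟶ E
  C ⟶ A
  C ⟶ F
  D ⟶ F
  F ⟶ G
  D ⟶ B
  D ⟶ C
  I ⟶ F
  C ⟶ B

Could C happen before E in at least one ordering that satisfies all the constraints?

The constraints leave C and E unordered relative to each other; nothing requires E earlier.
That means at least one valid schedule has C before E.

Yes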